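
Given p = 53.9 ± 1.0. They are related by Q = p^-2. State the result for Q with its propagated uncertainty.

(3.44 ± 0.128) × 10^-4

Each factor contributes (exponent × relative error)² to (δQ/Q)²:
  (-2·δp/p)² = (-2×0.0186)² = 0.00138
δQ/Q = √(0.00138) = 0.0371
Q = 0.000344, so δQ = 0.0371 × 0.000344 = 1.28e-05.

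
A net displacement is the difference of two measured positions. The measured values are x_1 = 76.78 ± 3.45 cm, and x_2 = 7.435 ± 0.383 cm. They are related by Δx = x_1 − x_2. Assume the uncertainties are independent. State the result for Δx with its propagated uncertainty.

Absolute uncertainties add in quadrature for a linear combination:
  (δx_1)² = 11.9;  (δx_2)² = 0.147
δΔx = √(12.0) = 3.47 cm
Δx = 69.34 cm.

69.34 ± 3.47 cm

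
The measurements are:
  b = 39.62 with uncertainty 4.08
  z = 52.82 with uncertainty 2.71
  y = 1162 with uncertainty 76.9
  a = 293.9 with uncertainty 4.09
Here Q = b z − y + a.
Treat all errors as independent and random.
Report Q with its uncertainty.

1225 ± 253

Let p = b·z = 2093. δp/p = √((1·δb/b)² + (1·δz/z)²) = √(0.0106 + 0.00263) = 0.115, so δp = 241.
Q = p − y + a: δQ = √(δp² + δy² + δa²) = √(58000 + 5910 + 16.7) = 253
Q = 1225.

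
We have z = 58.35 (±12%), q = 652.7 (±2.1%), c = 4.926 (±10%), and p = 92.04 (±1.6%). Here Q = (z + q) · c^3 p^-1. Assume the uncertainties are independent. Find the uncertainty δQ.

278

Let u = z + q = 711.1. δu = √(δz² + δq²) = √(49.0 + 188) = 15.4, so δu/u = 0.0216.
Q is then a monomial in u, c, p:
δQ/Q = √((δu/u)² + (3·δc/c)² + (-1·δp/p)²) = √(0.000469 + 0.0900 + 0.000256) = 0.301
Q = 923.4, so δQ = 0.301 × 923.4 = 278.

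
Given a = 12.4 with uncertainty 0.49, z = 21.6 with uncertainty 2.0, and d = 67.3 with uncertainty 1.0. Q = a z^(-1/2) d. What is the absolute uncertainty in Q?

Since Q is a product/quotient, work with relative uncertainties:
  (1·δa/a)² = (1×0.0395)² = 0.00156;  (−½·δz/z)² = (-0.5×0.0926)² = 0.00214;  (1·δd/d)² = (1×0.0149)² = 0.000221
δQ/Q = √(0.00393) = 0.0627
Q = 180, so δQ = 0.0627 × 180 = 11.3.

11.3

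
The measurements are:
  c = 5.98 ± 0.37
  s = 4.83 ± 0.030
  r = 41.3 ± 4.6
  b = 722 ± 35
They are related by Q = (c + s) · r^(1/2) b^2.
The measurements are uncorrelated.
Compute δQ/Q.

Let u = c + s = 10.8. δu = √(δc² + δs²) = √(0.137 + 0.000900) = 0.371, so δu/u = 0.0343.
Q is then a monomial in u, r, b:
δQ/Q = √((δu/u)² + (½·δr/r)² + (2·δb/b)²) = √(0.00118 + 0.00310 + 0.00940) = 0.117

0.117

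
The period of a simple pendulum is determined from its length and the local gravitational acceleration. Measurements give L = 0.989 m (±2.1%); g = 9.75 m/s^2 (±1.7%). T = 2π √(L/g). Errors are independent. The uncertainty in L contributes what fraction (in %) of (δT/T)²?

(δT/T)² = (½·δL/L)² + (−½·δg/g)²
  L term: (0.5×0.0210)² = 0.000110
  g term: (-0.5×0.0170)² = 7.23e-05
Total = 0.000183. Share from L = 0.000110/0.000183 = 0.604.

60.4%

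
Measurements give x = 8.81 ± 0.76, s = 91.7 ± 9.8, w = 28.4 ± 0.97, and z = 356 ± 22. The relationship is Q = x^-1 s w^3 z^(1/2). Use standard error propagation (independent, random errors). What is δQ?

Products/powers → add relative errors in quadrature, weighted by exponent:
  (-1·δx/x)² = (-1×0.0863)² = 0.00744;  (1·δs/s)² = (1×0.107)² = 0.0114;  (3·δw/w)² = (3×0.0342)² = 0.0105;  (½·δz/z)² = (0.5×0.0618)² = 0.000955
δQ/Q = √(0.0303) = 0.174
Q = 4.5e+06, so δQ = 0.174 × 4.5e+06 = 7.83e+05.

7.83e+05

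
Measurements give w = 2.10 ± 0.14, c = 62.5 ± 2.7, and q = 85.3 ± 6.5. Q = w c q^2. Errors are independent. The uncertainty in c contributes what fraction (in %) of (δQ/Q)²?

(δQ/Q)² = (1·δw/w)² + (1·δc/c)² + (2·δq/q)²
  w term: (1×0.0667)² = 0.00444
  c term: (1×0.0432)² = 0.00187
  q term: (2×0.0762)² = 0.0232
Total = 0.0295. Share from c = 0.00187/0.0295 = 0.0632.

6.32%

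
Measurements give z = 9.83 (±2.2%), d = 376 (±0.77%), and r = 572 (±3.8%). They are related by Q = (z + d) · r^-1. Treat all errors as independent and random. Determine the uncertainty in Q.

0.0261

Let u = z + d = 386. δu = √(δz² + δd²) = √(0.0468 + 8.38) = 2.90, so δu/u = 0.00752.
Q is then a monomial in u, r:
δQ/Q = √((δu/u)² + (-1·δr/r)²) = √(5.66e-05 + 0.00144) = 0.0387
Q = 0.675, so δQ = 0.0387 × 0.675 = 0.0261.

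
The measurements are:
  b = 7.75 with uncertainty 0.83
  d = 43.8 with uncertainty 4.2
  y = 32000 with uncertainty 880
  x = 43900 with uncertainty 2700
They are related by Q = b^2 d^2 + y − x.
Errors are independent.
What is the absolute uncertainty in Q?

33200

Let p = b^2·d^2 = 1.15e+05. δp/p = √((2·δb/b)² + (2·δd/d)²) = √(0.0459 + 0.0368) = 0.288, so δp = 33100.
Q = p + y − x: δQ = √(δp² + δy² + δx²) = √(1.1e+09 + 7.74e+05 + 7.29e+06) = 33200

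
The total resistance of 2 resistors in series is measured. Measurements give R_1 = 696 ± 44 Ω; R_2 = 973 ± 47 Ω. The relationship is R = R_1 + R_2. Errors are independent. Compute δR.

For a sum/difference, combine absolute errors in quadrature:
  (δR_1)² = 1940;  (δR_2)² = 2210
δR = √(4140) = 64.4 Ω

64.4 Ω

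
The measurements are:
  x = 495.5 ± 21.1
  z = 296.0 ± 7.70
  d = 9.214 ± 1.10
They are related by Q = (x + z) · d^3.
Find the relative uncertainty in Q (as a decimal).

0.359

Let u = x + z = 791.5. δu = √(δx² + δz²) = √(445 + 59.3) = 22.5, so δu/u = 0.0284.
Q is then a monomial in u, d:
δQ/Q = √((δu/u)² + (3·δd/d)²) = √(0.000805 + 0.128) = 0.359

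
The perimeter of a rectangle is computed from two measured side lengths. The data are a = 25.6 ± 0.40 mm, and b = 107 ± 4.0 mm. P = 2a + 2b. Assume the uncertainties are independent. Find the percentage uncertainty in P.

3.03%

P is a linear combination, so absolute uncertainties add in quadrature:
  (2·δa)² = 0.640;  (2·δb)² = 64.0
δP = √(64.6) = 8.04 mm
P = 265 mm, so δP/P = 8.04/265 = 0.0303.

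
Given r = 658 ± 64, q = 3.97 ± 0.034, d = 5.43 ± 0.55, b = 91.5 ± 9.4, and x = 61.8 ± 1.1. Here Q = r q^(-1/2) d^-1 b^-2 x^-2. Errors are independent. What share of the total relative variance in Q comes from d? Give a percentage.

16.2%

(δQ/Q)² = (1·δr/r)² + (−½·δq/q)² + (-1·δd/d)² + (-2·δb/b)² + (-2·δx/x)²
  r term: (1×0.0973)² = 0.00946
  q term: (-0.5×0.00856)² = 1.83e-05
  d term: (-1×0.101)² = 0.0103
  b term: (-2×0.103)² = 0.0422
  x term: (-2×0.0178)² = 0.00127
Total = 0.0632. Share from d = 0.0103/0.0632 = 0.162.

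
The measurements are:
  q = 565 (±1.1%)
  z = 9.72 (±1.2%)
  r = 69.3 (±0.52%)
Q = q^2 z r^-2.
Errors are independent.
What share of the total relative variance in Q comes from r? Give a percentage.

14.7%

(δQ/Q)² = (2·δq/q)² + (1·δz/z)² + (-2·δr/r)²
  q term: (2×0.0110)² = 0.000484
  z term: (1×0.0120)² = 0.000144
  r term: (-2×0.00520)² = 0.000108
Total = 0.000736. Share from r = 0.000108/0.000736 = 0.147.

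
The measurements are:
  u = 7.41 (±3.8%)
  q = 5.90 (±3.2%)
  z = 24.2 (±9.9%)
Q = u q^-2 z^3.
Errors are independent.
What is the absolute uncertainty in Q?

924

Q is a product of powers, so relative uncertainties combine in quadrature:
  (1·δu/u)² = (1×0.0380)² = 0.00144;  (-2·δq/q)² = (-2×0.0320)² = 0.00410;  (3·δz/z)² = (3×0.0990)² = 0.0882
δQ/Q = √(0.0937) = 0.306
Q = 3020, so δQ = 0.306 × 3020 = 924.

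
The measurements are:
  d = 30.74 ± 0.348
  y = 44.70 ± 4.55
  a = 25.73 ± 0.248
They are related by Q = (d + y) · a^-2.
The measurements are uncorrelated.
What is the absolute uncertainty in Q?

Let u = d + y = 75.44. δu = √(δd² + δy²) = √(0.121 + 20.7) = 4.56, so δu/u = 0.0605.
Q is then a monomial in u, a:
δQ/Q = √((δu/u)² + (-2·δa/a)²) = √(0.00366 + 0.000372) = 0.0635
Q = 0.1140, so δQ = 0.0635 × 0.1140 = 0.00723.

0.00723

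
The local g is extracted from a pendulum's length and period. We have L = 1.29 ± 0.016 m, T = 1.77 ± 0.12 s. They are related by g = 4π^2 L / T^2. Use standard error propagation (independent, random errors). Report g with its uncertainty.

Each factor contributes (exponent × relative error)² to (δg/g)²:
  (1·δL/L)² = (1×0.0124)² = 0.000154;  (-2·δT/T)² = (-2×0.0678)² = 0.0184
δg/g = √(0.0185) = 0.136
g = 16.3 m/s^2, so δg = 0.136 × 16.3 = 2.21 m/s^2.

16.3 ± 2.21 m/s^2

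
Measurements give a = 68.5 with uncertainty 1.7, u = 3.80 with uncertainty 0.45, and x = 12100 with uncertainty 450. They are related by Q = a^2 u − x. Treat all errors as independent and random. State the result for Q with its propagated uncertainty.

Let p = a^2·u = 17800. δp/p = √((2·δa/a)² + (1·δu/u)²) = √(0.00246 + 0.0140) = 0.128, so δp = 2290.
Q = p − x: δQ = √(δp² + δx²) = √(5.24e+06 + 2.02e+05) = 2330
Q = 5730.

5730 ± 2330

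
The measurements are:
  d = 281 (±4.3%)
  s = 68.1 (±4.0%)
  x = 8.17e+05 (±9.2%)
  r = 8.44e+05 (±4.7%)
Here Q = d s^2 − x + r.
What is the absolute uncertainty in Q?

1.46e+05

Let p = d·s^2 = 1.3e+06. δp/p = √((1·δd/d)² + (2·δs/s)²) = √(0.00185 + 0.00640) = 0.0908, so δp = 1.18e+05.
Q = p − x + r: δQ = √(δp² + δx² + δr²) = √(1.4e+10 + 5.65e+09 + 1.57e+09) = 1.46e+05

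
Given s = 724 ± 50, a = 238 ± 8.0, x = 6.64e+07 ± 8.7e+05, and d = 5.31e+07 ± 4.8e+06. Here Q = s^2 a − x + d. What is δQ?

1.84e+07

Let p = s^2·a = 1.25e+08. δp/p = √((2·δs/s)² + (1·δa/a)²) = √(0.0191 + 0.00113) = 0.142, so δp = 1.77e+07.
Q = p − x + d: δQ = √(δp² + δx² + δd²) = √(3.14e+14 + 7.57e+11 + 2.3e+13) = 1.84e+07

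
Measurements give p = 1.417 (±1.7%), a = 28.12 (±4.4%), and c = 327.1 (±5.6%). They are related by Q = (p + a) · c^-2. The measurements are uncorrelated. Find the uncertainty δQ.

Let u = p + a = 29.54. δu = √(δp² + δa²) = √(0.000580 + 1.53) = 1.24, so δu/u = 0.0419.
Q is then a monomial in u, c:
δQ/Q = √((δu/u)² + (-2·δc/c)²) = √(0.00176 + 0.0125) = 0.120
Q = 0.0002761, so δQ = 0.120 × 0.0002761 = 3.3e-05.

3.3e-05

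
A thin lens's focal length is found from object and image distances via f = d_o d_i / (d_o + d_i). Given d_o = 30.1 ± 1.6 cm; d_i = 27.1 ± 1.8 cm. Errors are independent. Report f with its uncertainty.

∂f/∂d_o = (d_i/(d_o+d_i))² = 0.224;  ∂f/∂d_i = (d_o/(d_o+d_i))² = 0.277
δf = √((∂f/∂d_o · δd_o)² + (∂f/∂d_i · δd_i)²) = √(0.129 + 0.248) = 0.614 cm
f = 14.3 cm.

14.3 ± 0.614 cm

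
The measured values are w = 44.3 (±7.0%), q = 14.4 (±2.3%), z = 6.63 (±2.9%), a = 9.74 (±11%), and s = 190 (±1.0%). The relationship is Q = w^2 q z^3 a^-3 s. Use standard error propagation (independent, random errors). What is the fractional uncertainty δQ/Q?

Relative error in a monomial: (δQ/Q)² = Σ (nᵢ · δxᵢ/xᵢ)².
  (2·δw/w)² = (2×0.0700)² = 0.0196;  (1·δq/q)² = (1×0.0230)² = 0.000529;  (3·δz/z)² = (3×0.0290)² = 0.00757;  (-3·δa/a)² = (-3×0.110)² = 0.109;  (1·δs/s)² = (1×0.0100)² = 0.000100
δQ/Q = √(0.137) = 0.370

0.370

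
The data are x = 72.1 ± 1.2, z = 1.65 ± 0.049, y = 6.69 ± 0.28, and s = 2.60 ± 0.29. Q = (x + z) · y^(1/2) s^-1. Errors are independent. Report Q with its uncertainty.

73.4 ± 8.41

Let u = x + z = 73.8. δu = √(δx² + δz²) = √(1.44 + 0.00240) = 1.20, so δu/u = 0.0163.
Q is then a monomial in u, y, s:
δQ/Q = √((δu/u)² + (½·δy/y)² + (-1·δs/s)²) = √(0.000265 + 0.000438 + 0.0124) = 0.115
Q = 73.4, so δQ = 0.115 × 73.4 = 8.41.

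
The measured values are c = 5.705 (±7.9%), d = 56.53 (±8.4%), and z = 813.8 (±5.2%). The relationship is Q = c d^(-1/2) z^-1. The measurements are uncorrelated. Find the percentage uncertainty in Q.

For a monomial Q ∝ c, d^(-1/2), z^-1, fractional errors add in quadrature:
  (1·δc/c)² = (1×0.0790)² = 0.00624;  (−½·δd/d)² = (-0.5×0.0840)² = 0.00176;  (-1·δz/z)² = (-1×0.0520)² = 0.00270
δQ/Q = √(0.0107) = 0.103

10.3%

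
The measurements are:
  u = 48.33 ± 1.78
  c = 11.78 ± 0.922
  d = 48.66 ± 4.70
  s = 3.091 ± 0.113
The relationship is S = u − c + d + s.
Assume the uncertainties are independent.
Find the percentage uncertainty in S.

5.79%

Sums and differences: (δS)² = Σ (cᵢ δxᵢ)².
  (δu)² = 3.17;  (δc)² = 0.850;  (δd)² = 22.1;  (δs)² = 0.0128
δS = √(26.1) = 5.11
S = 88.30, so δS/S = 5.11/88.30 = 0.0579.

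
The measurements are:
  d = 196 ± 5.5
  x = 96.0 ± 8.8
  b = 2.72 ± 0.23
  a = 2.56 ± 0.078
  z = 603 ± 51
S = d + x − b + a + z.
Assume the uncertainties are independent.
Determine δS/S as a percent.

Each term contributes (cᵢ δxᵢ)² to (δS)²:
  (δd)² = 30.2;  (δx)² = 77.4;  (δb)² = 0.0529;  (δa)² = 0.00608;  (δz)² = 2600
δS = √(2710) = 52.0
S = 895, so δS/S = 52.0/895 = 0.0582.

5.82%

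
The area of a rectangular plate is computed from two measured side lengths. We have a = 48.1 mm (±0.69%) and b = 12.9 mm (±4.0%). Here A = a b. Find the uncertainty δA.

For a monomial A ∝ a, b, fractional errors add in quadrature:
  (1·δa/a)² = (1×0.00690)² = 4.76e-05;  (1·δb/b)² = (1×0.0400)² = 0.00160
δA/A = √(0.00165) = 0.0406
A = 620 mm^2, so δA = 0.0406 × 620 = 25.2 mm^2.

25.2 mm^2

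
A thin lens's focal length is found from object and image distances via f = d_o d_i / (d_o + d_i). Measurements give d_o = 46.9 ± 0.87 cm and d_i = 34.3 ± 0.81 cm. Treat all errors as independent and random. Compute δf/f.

∂f/∂d_o = (d_i/(d_o+d_i))² = 0.178;  ∂f/∂d_i = (d_o/(d_o+d_i))² = 0.334
δf = √((∂f/∂d_o · δd_o)² + (∂f/∂d_i · δd_i)²) = √(0.0241 + 0.0730) = 0.312 cm
f = 19.8 cm, so δf/f = 0.312/19.8 = 0.0157.

0.0157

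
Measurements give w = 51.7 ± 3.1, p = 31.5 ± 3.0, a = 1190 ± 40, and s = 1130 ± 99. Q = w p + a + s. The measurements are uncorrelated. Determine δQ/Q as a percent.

5.37%

Let h = w·p = 1630. δh/h = √((1·δw/w)² + (1·δp/p)²) = √(0.00360 + 0.00907) = 0.113, so δh = 183.
Q = h + a + s: δQ = √(δh² + δa² + δs²) = √(33600 + 1600 + 9800) = 212
Q = 3950, so δQ/Q = 212/3950 = 0.0537.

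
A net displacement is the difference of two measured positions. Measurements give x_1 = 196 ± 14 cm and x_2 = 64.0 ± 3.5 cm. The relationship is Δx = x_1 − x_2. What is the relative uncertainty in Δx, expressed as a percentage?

10.9%

Δx is a linear combination, so absolute uncertainties add in quadrature:
  (δx_1)² = 196;  (δx_2)² = 12.2
δΔx = √(208) = 14.4 cm
Δx = 132 cm, so δΔx/Δx = 14.4/132 = 0.109.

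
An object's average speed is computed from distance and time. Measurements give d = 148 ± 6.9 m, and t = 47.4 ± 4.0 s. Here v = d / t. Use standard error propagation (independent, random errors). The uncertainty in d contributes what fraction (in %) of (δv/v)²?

(δv/v)² = (1·δd/d)² + (-1·δt/t)²
  d term: (1×0.0466)² = 0.00217
  t term: (-1×0.0844)² = 0.00712
Total = 0.00929. Share from d = 0.00217/0.00929 = 0.234.

23.4%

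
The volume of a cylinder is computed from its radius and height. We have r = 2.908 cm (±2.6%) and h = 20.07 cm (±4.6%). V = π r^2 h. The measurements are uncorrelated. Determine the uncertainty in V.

V is a product of powers, so relative uncertainties combine in quadrature:
  (2·δr/r)² = (2×0.0260)² = 0.00270;  (1·δh/h)² = (1×0.0460)² = 0.00212
δV/V = √(0.00482) = 0.0694
V = 533.2 cm^3, so δV = 0.0694 × 533.2 = 37.0 cm^3.

37.0 cm^3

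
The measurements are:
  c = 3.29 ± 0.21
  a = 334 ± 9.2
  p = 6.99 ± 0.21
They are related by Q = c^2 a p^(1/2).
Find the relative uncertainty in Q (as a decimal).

Each factor contributes (exponent × relative error)² to (δQ/Q)²:
  (2·δc/c)² = (2×0.0638)² = 0.0163;  (1·δa/a)² = (1×0.0275)² = 0.000759;  (½·δp/p)² = (0.5×0.0300)² = 0.000226
δQ/Q = √(0.0173) = 0.131

0.131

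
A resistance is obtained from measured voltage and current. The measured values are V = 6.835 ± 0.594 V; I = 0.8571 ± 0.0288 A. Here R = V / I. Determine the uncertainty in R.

Since R is a product/quotient, work with relative uncertainties:
  (1·δV/V)² = (1×0.0869)² = 0.00755;  (-1·δI/I)² = (-1×0.0336)² = 0.00113
δR/R = √(0.00868) = 0.0932
R = 7.975 Ω, so δR = 0.0932 × 7.975 = 0.743 Ω.

0.743 Ω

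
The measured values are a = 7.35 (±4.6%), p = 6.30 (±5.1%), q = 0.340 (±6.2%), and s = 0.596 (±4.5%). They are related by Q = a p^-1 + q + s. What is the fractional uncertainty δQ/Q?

0.0414

Let w = a·p^-1 = 1.17. δw/w = √((1·δa/a)² + (-1·δp/p)²) = √(0.00212 + 0.00260) = 0.0687, so δw = 0.0801.
Q = w + q + s: δQ = √(δw² + δq² + δs²) = √(0.00642 + 0.000444 + 0.000719) = 0.0871
Q = 2.10, so δQ/Q = 0.0871/2.10 = 0.0414.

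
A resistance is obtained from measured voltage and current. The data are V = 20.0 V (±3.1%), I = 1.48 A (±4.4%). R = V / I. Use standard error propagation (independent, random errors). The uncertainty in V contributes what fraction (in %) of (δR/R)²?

(δR/R)² = (1·δV/V)² + (-1·δI/I)²
  V term: (1×0.0310)² = 0.000961
  I term: (-1×0.0440)² = 0.00194
Total = 0.00290. Share from V = 0.000961/0.00290 = 0.332.

33.2%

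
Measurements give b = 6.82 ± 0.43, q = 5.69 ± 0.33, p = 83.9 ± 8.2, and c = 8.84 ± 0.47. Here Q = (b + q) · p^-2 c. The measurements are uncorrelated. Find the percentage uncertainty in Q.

20.7%

Let u = b + q = 12.5. δu = √(δb² + δq²) = √(0.185 + 0.109) = 0.542, so δu/u = 0.0433.
Q is then a monomial in u, p, c:
δQ/Q = √((δu/u)² + (-2·δp/p)² + (1·δc/c)²) = √(0.00188 + 0.0382 + 0.00283) = 0.207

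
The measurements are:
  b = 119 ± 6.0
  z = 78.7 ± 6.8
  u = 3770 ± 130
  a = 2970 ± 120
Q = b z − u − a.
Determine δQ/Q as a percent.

Let p = b·z = 9370. δp/p = √((1·δb/b)² + (1·δz/z)²) = √(0.00254 + 0.00747) = 0.100, so δp = 937.
Q = p − u − a: δQ = √(δp² + δu² + δa²) = √(8.78e+05 + 16900 + 14400) = 953
Q = 2630, so δQ/Q = 953/2630 = 0.363.

36.3%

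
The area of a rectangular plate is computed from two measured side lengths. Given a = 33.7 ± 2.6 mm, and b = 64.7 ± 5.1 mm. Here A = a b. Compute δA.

240 mm^2

Products/powers → add relative errors in quadrature, weighted by exponent:
  (1·δa/a)² = (1×0.0772)² = 0.00595;  (1·δb/b)² = (1×0.0788)² = 0.00621
δA/A = √(0.0122) = 0.110
A = 2180 mm^2, so δA = 0.110 × 2180 = 240 mm^2.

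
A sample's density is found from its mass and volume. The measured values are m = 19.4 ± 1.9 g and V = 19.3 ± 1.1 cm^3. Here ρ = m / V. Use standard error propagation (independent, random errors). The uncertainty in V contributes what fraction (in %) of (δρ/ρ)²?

25.3%

(δρ/ρ)² = (1·δm/m)² + (-1·δV/V)²
  m term: (1×0.0979)² = 0.00959
  V term: (-1×0.0570)² = 0.00325
Total = 0.0128. Share from V = 0.00325/0.0128 = 0.253.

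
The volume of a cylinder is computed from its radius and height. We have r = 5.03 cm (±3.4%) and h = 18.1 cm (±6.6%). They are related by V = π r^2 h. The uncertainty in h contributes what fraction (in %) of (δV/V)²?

48.5%

(δV/V)² = (2·δr/r)² + (1·δh/h)²
  r term: (2×0.0340)² = 0.00462
  h term: (1×0.0660)² = 0.00436
Total = 0.00898. Share from h = 0.00436/0.00898 = 0.485.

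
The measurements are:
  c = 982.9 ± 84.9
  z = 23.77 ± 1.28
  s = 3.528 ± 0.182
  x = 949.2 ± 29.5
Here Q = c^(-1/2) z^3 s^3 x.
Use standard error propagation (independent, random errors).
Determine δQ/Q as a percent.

23.0%

Relative error in a monomial: (δQ/Q)² = Σ (nᵢ · δxᵢ/xᵢ)².
  (−½·δc/c)² = (-0.5×0.0864)² = 0.00187;  (3·δz/z)² = (3×0.0538)² = 0.0261;  (3·δs/s)² = (3×0.0516)² = 0.0240;  (1·δx/x)² = (1×0.0311)² = 0.000966
δQ/Q = √(0.0529) = 0.230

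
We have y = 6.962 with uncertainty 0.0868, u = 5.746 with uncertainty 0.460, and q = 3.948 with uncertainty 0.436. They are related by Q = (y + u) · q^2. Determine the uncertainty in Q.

Let w = y + u = 12.71. δw = √(δy² + δu²) = √(0.00753 + 0.212) = 0.468, so δw/w = 0.0368.
Q is then a monomial in w, q:
δQ/Q = √((δw/w)² + (2·δq/q)²) = √(0.00136 + 0.0488) = 0.224
Q = 198.1, so δQ = 0.224 × 198.1 = 44.4.

44.4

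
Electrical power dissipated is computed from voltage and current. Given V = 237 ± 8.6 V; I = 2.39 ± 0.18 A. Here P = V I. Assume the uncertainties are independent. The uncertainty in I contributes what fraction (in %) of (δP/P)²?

(δP/P)² = (1·δV/V)² + (1·δI/I)²
  V term: (1×0.0363)² = 0.00132
  I term: (1×0.0753)² = 0.00567
Total = 0.00699. Share from I = 0.00567/0.00699 = 0.812.

81.2%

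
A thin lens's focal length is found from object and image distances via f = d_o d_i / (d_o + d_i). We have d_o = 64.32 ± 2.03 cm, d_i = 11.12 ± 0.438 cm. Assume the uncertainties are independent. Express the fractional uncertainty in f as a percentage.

∂f/∂d_o = (d_i/(d_o+d_i))² = 0.0217;  ∂f/∂d_i = (d_o/(d_o+d_i))² = 0.727
δf = √((∂f/∂d_o · δd_o)² + (∂f/∂d_i · δd_i)²) = √(0.00195 + 0.101) = 0.321 cm
f = 9.481 cm, so δf/f = 0.321/9.481 = 0.0339.

3.39%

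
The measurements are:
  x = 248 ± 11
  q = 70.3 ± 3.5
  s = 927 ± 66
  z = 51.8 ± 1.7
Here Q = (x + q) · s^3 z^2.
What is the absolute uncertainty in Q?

1.54e+14

Let u = x + q = 318. δu = √(δx² + δq²) = √(121 + 12.2) = 11.5, so δu/u = 0.0363.
Q is then a monomial in u, s, z:
δQ/Q = √((δu/u)² + (3·δs/s)² + (2·δz/z)²) = √(0.00132 + 0.0456 + 0.00431) = 0.226
Q = 6.8e+14, so δQ = 0.226 × 6.8e+14 = 1.54e+14.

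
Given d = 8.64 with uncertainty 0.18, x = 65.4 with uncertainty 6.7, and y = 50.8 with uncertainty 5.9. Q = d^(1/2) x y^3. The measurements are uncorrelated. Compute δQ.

Each factor contributes (exponent × relative error)² to (δQ/Q)²:
  (½·δd/d)² = (0.5×0.0208)² = 0.000109;  (1·δx/x)² = (1×0.102)² = 0.0105;  (3·δy/y)² = (3×0.116)² = 0.121
δQ/Q = √(0.132) = 0.363
Q = 2.52e+07, so δQ = 0.363 × 2.52e+07 = 9.16e+06.

9.16e+06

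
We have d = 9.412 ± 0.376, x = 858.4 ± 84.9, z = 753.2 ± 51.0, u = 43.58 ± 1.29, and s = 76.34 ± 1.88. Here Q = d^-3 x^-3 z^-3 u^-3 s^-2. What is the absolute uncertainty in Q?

3.61e-30

Each factor contributes (exponent × relative error)² to (δQ/Q)²:
  (-3·δd/d)² = (-3×0.0399)² = 0.0144;  (-3·δx/x)² = (-3×0.0989)² = 0.0880;  (-3·δz/z)² = (-3×0.0677)² = 0.0413;  (-3·δu/u)² = (-3×0.0296)² = 0.00789;  (-2·δs/s)² = (-2×0.0246)² = 0.00243
δQ/Q = √(0.154) = 0.392
Q = 9.2e-30, so δQ = 0.392 × 9.2e-30 = 3.61e-30.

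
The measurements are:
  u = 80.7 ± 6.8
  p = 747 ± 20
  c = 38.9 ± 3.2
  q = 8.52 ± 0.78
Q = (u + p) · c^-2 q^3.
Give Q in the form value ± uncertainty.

Let w = u + p = 828. δw = √(δu² + δp²) = √(46.2 + 400) = 21.1, so δw/w = 0.0255.
Q is then a monomial in w, c, q:
δQ/Q = √((δw/w)² + (-2·δc/c)² + (3·δq/q)²) = √(0.000651 + 0.0271 + 0.0754) = 0.321
Q = 338, so δQ = 0.321 × 338 = 109.

338 ± 109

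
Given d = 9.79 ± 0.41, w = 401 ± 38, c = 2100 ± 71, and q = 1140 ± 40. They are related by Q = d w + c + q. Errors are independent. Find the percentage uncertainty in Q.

5.79%

Let p = d·w = 3930. δp/p = √((1·δd/d)² + (1·δw/w)²) = √(0.00175 + 0.00898) = 0.104, so δp = 407.
Q = p + c + q: δQ = √(δp² + δc² + δq²) = √(1.65e+05 + 5040 + 1600) = 415
Q = 7170, so δQ/Q = 415/7170 = 0.0579.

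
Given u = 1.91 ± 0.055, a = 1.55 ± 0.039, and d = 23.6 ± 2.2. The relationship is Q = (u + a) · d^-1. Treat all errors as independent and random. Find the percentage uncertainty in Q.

Let w = u + a = 3.46. δw = √(δu² + δa²) = √(0.00302 + 0.00152) = 0.0674, so δw/w = 0.0195.
Q is then a monomial in w, d:
δQ/Q = √((δw/w)² + (-1·δd/d)²) = √(0.000380 + 0.00869) = 0.0952

9.52%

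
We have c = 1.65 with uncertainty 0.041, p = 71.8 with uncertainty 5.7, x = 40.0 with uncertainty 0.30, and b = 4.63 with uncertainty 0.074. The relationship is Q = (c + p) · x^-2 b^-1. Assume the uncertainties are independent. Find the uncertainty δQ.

Let u = c + p = 73.5. δu = √(δc² + δp²) = √(0.00168 + 32.5) = 5.70, so δu/u = 0.0776.
Q is then a monomial in u, x, b:
δQ/Q = √((δu/u)² + (-2·δx/x)² + (-1·δb/b)²) = √(0.00602 + 0.000225 + 0.000255) = 0.0806
Q = 0.00991, so δQ = 0.0806 × 0.00991 = 0.000800.

0.000800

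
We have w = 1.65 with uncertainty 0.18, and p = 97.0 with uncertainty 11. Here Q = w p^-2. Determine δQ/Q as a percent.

Each factor contributes (exponent × relative error)² to (δQ/Q)²:
  (1·δw/w)² = (1×0.109)² = 0.0119;  (-2·δp/p)² = (-2×0.113)² = 0.0514
δQ/Q = √(0.0633) = 0.252

25.2%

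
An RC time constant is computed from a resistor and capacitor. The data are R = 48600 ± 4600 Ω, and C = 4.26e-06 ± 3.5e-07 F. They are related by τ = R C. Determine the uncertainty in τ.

Products/powers → add relative errors in quadrature, weighted by exponent:
  (1·δR/R)² = (1×0.0947)² = 0.00896;  (1·δC/C)² = (1×0.0822)² = 0.00675
δτ/τ = √(0.0157) = 0.125
τ = 0.207 s, so δτ = 0.125 × 0.207 = 0.0259 s.

0.0259 s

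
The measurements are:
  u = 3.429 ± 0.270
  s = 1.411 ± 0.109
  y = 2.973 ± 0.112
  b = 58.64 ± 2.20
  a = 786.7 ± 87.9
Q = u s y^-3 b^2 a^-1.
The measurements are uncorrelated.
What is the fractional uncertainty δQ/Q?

0.207

Relative error in a monomial: (δQ/Q)² = Σ (nᵢ · δxᵢ/xᵢ)².
  (1·δu/u)² = (1×0.0787)² = 0.00620;  (1·δs/s)² = (1×0.0773)² = 0.00597;  (-3·δy/y)² = (-3×0.0377)² = 0.0128;  (2·δb/b)² = (2×0.0375)² = 0.00563;  (-1·δa/a)² = (-1×0.112)² = 0.0125
δQ/Q = √(0.0431) = 0.207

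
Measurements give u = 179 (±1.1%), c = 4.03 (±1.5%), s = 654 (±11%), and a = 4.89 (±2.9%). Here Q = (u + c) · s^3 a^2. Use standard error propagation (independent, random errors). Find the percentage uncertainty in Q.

33.5%

Let w = u + c = 183. δw = √(δu² + δc²) = √(3.88 + 0.00365) = 1.97, so δw/w = 0.0108.
Q is then a monomial in w, s, a:
δQ/Q = √((δw/w)² + (3·δs/s)² + (2·δa/a)²) = √(0.000116 + 0.109 + 0.00336) = 0.335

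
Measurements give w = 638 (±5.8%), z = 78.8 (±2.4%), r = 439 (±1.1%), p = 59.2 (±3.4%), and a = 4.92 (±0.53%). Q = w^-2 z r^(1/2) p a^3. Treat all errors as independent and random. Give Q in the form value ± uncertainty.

28.6 ± 3.56

Each factor contributes (exponent × relative error)² to (δQ/Q)²:
  (-2·δw/w)² = (-2×0.0580)² = 0.0135;  (1·δz/z)² = (1×0.0240)² = 0.000576;  (½·δr/r)² = (0.5×0.0110)² = 3.03e-05;  (1·δp/p)² = (1×0.0340)² = 0.00116;  (3·δa/a)² = (3×0.00530)² = 0.000253
δQ/Q = √(0.0155) = 0.124
Q = 28.6, so δQ = 0.124 × 28.6 = 3.56.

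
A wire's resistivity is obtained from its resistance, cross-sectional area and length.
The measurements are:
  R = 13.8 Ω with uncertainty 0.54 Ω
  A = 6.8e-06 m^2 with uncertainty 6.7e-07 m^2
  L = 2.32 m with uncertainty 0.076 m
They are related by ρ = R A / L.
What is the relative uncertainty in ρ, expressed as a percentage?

11.1%

Products/powers → add relative errors in quadrature, weighted by exponent:
  (1·δR/R)² = (1×0.0391)² = 0.00153;  (1·δA/A)² = (1×0.0985)² = 0.00971;  (-1·δL/L)² = (-1×0.0328)² = 0.00107
δρ/ρ = √(0.0123) = 0.111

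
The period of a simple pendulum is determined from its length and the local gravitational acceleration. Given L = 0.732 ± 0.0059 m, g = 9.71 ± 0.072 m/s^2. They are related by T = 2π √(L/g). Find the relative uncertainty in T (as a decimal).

For a monomial T ∝ L^(1/2), g^(-1/2), fractional errors add in quadrature:
  (½·δL/L)² = (0.5×0.00806)² = 1.62e-05;  (−½·δg/g)² = (-0.5×0.00742)² = 1.37e-05
δT/T = √(3e-05) = 0.00548

0.00548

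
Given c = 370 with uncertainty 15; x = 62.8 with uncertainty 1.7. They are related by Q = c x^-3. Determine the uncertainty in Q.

Since Q is a product/quotient, work with relative uncertainties:
  (1·δc/c)² = (1×0.0405)² = 0.00164;  (-3·δx/x)² = (-3×0.0271)² = 0.00660
δQ/Q = √(0.00824) = 0.0908
Q = 0.00149, so δQ = 0.0908 × 0.00149 = 0.000136.

0.000136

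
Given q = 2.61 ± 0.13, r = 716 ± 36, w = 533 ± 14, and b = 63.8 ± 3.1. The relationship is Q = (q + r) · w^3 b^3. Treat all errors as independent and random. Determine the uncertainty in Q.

Let u = q + r = 719. δu = √(δq² + δr²) = √(0.0169 + 1300) = 36.0, so δu/u = 0.0501.
Q is then a monomial in u, w, b:
δQ/Q = √((δu/u)² + (3·δw/w)² + (3·δb/b)²) = √(0.00251 + 0.00621 + 0.0212) = 0.173
Q = 2.83e+16, so δQ = 0.173 × 2.83e+16 = 4.89e+15.

4.89e+15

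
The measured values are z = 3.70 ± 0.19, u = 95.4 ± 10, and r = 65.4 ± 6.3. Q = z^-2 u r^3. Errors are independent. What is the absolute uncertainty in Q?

Each factor contributes (exponent × relative error)² to (δQ/Q)²:
  (-2·δz/z)² = (-2×0.0514)² = 0.0105;  (1·δu/u)² = (1×0.105)² = 0.0110;  (3·δr/r)² = (3×0.0963)² = 0.0835
δQ/Q = √(0.105) = 0.324
Q = 1.95e+06, so δQ = 0.324 × 1.95e+06 = 6.32e+05.

6.32e+05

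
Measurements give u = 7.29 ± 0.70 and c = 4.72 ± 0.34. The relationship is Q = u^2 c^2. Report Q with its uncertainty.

Products/powers → add relative errors in quadrature, weighted by exponent:
  (2·δu/u)² = (2×0.0960)² = 0.0369;  (2·δc/c)² = (2×0.0720)² = 0.0208
δQ/Q = √(0.0576) = 0.240
Q = 1180, so δQ = 0.240 × 1180 = 284.

1180 ± 284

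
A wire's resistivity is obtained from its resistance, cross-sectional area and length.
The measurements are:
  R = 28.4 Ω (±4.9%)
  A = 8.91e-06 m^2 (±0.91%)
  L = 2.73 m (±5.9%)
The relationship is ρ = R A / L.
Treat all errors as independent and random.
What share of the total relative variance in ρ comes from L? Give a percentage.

58.4%

(δρ/ρ)² = (1·δR/R)² + (1·δA/A)² + (-1·δL/L)²
  R term: (1×0.0490)² = 0.00240
  A term: (1×0.00910)² = 8.28e-05
  L term: (-1×0.0590)² = 0.00348
Total = 0.00596. Share from L = 0.00348/0.00596 = 0.584.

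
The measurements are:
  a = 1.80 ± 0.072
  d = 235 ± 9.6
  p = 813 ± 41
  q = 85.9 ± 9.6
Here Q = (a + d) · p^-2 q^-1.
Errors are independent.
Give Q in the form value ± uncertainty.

Let u = a + d = 237. δu = √(δa² + δd²) = √(0.00518 + 92.2) = 9.60, so δu/u = 0.0405.
Q is then a monomial in u, p, q:
δQ/Q = √((δu/u)² + (-2·δp/p)² + (-1·δq/q)²) = √(0.00164 + 0.0102 + 0.0125) = 0.156
Q = 4.17e-06, so δQ = 0.156 × 4.17e-06 = 6.5e-07.

(4.17 ± 0.650) × 10^-6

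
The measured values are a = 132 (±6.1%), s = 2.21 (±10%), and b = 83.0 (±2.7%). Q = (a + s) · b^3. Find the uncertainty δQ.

7.74e+06

Let u = a + s = 134. δu = √(δa² + δs²) = √(64.8 + 0.0488) = 8.06, so δu/u = 0.0600.
Q is then a monomial in u, b:
δQ/Q = √((δu/u)² + (3·δb/b)²) = √(0.00360 + 0.00656) = 0.101
Q = 7.67e+07, so δQ = 0.101 × 7.67e+07 = 7.74e+06.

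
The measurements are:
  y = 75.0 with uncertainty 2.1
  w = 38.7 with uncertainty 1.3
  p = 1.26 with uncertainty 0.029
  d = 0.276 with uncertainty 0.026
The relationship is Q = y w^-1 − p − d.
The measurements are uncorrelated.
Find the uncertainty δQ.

Let h = y·w^-1 = 1.94. δh/h = √((1·δy/y)² + (-1·δw/w)²) = √(0.000784 + 0.00113) = 0.0437, so δh = 0.0848.
Q = h − p − d: δQ = √(δh² + δp² + δd²) = √(0.00718 + 0.000841 + 0.000676) = 0.0933

0.0933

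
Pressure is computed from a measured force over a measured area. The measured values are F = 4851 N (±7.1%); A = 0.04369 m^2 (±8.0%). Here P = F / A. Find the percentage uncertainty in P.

For a monomial P ∝ F, A^-1, fractional errors add in quadrature:
  (1·δF/F)² = (1×0.0710)² = 0.00504;  (-1·δA/A)² = (-1×0.0800)² = 0.00640
δP/P = √(0.0114) = 0.107

10.7%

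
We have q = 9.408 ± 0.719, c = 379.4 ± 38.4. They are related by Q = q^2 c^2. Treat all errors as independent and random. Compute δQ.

Each factor contributes (exponent × relative error)² to (δQ/Q)²:
  (2·δq/q)² = (2×0.0764)² = 0.0234;  (2·δc/c)² = (2×0.101)² = 0.0410
δQ/Q = √(0.0643) = 0.254
Q = 1.274e+07, so δQ = 0.254 × 1.274e+07 = 3.23e+06.

3.23e+06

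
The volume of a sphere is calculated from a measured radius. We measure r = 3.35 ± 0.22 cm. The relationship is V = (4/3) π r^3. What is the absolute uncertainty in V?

31.0 cm^3

Since V is a product/quotient, work with relative uncertainties:
  (3·δr/r)² = (3×0.0657)² = 0.0388
δV/V = √(0.0388) = 0.197
V = 157 cm^3, so δV = 0.197 × 157 = 31.0 cm^3.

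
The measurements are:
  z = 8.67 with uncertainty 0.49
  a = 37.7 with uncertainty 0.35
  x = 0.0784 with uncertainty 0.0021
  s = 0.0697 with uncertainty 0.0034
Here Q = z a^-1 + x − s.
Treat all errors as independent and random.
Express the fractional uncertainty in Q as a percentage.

5.77%

Let p = z·a^-1 = 0.230. δp/p = √((1·δz/z)² + (-1·δa/a)²) = √(0.00319 + 8.62e-05) = 0.0573, so δp = 0.0132.
Q = p + x − s: δQ = √(δp² + δx² + δs²) = √(0.000173 + 4.41e-06 + 1.16e-05) = 0.0138
Q = 0.239, so δQ/Q = 0.0138/0.239 = 0.0577.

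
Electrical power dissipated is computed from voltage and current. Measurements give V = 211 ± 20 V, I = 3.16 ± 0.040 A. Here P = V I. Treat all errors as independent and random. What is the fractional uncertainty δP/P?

For a monomial P ∝ V, I, fractional errors add in quadrature:
  (1·δV/V)² = (1×0.0948)² = 0.00898;  (1·δI/I)² = (1×0.0127)² = 0.000160
δP/P = √(0.00914) = 0.0956

0.0956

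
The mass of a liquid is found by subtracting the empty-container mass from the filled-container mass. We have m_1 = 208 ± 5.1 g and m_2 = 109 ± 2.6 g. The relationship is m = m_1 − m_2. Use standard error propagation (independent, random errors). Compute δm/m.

For a sum/difference, combine absolute errors in quadrature:
  (δm_1)² = 26.0;  (δm_2)² = 6.76
δm = √(32.8) = 5.72 g
m = 99.0 g, so δm/m = 5.72/99.0 = 0.0578.

0.0578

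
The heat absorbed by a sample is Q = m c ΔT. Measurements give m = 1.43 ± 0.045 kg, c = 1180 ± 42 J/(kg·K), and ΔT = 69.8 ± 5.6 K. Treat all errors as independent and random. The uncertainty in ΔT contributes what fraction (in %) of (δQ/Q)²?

(δQ/Q)² = (1·δm/m)² + (1·δc/c)² + (1·δΔT/ΔT)²
  m term: (1×0.0315)² = 0.000990
  c term: (1×0.0356)² = 0.00127
  ΔT term: (1×0.0802)² = 0.00644
Total = 0.00869. Share from ΔT = 0.00644/0.00869 = 0.740.

74.0%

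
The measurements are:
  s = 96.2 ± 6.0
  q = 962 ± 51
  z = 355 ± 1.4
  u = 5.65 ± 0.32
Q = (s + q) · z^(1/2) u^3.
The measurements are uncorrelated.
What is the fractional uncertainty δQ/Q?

0.177

Let w = s + q = 1060. δw = √(δs² + δq²) = √(36.0 + 2600) = 51.4, so δw/w = 0.0485.
Q is then a monomial in w, z, u:
δQ/Q = √((δw/w)² + (½·δz/z)² + (3·δu/u)²) = √(0.00235 + 3.89e-06 + 0.0289) = 0.177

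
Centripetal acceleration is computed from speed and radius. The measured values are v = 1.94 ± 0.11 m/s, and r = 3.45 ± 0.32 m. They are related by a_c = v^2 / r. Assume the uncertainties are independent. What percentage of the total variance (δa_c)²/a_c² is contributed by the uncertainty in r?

40.1%

(δa_c/a_c)² = (2·δv/v)² + (-1·δr/r)²
  v term: (2×0.0567)² = 0.0129
  r term: (-1×0.0928)² = 0.00860
Total = 0.0215. Share from r = 0.00860/0.0215 = 0.401.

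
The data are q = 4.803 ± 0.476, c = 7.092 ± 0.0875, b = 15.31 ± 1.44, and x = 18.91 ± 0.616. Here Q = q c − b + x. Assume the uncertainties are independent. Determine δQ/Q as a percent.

9.94%

Let p = q·c = 34.06. δp/p = √((1·δq/q)² + (1·δc/c)²) = √(0.00982 + 0.000152) = 0.0999, so δp = 3.40.
Q = p − b + x: δQ = √(δp² + δb² + δx²) = √(11.6 + 2.07 + 0.379) = 3.75
Q = 37.66, so δQ/Q = 3.75/37.66 = 0.0994.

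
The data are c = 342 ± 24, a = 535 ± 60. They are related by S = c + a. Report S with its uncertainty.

877 ± 64.6

Sums and differences: (δS)² = Σ (cᵢ δxᵢ)².
  (δc)² = 576;  (δa)² = 3600
δS = √(4180) = 64.6
S = 877.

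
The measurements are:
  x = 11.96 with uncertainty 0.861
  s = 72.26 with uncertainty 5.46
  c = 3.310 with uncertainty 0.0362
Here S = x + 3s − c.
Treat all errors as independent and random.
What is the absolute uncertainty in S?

Each term contributes (cᵢ δxᵢ)² to (δS)²:
  (δx)² = 0.741;  (3·δs)² = 268;  (δc)² = 0.00131
δS = √(269) = 16.4

16.4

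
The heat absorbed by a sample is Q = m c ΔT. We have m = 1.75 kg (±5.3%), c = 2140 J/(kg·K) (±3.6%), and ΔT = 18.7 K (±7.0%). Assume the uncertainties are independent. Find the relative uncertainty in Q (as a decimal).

0.0949

For a monomial Q ∝ m, c, ΔT, fractional errors add in quadrature:
  (1·δm/m)² = (1×0.0530)² = 0.00281;  (1·δc/c)² = (1×0.0360)² = 0.00130;  (1·δΔT/ΔT)² = (1×0.0700)² = 0.00490
δQ/Q = √(0.00901) = 0.0949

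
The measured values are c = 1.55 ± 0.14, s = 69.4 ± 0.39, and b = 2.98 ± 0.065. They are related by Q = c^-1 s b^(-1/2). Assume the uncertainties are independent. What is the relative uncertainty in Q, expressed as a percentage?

9.12%

Since Q is a product/quotient, work with relative uncertainties:
  (-1·δc/c)² = (-1×0.0903)² = 0.00816;  (1·δs/s)² = (1×0.00562)² = 3.16e-05;  (−½·δb/b)² = (-0.5×0.0218)² = 0.000119
δQ/Q = √(0.00831) = 0.0912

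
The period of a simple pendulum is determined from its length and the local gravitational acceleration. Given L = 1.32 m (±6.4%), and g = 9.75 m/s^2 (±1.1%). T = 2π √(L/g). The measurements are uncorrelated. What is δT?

0.0751 s

Each factor contributes (exponent × relative error)² to (δT/T)²:
  (½·δL/L)² = (0.5×0.0640)² = 0.00102;  (−½·δg/g)² = (-0.5×0.0110)² = 3.03e-05
δT/T = √(0.00105) = 0.0325
T = 2.31 s, so δT = 0.0325 × 2.31 = 0.0751 s.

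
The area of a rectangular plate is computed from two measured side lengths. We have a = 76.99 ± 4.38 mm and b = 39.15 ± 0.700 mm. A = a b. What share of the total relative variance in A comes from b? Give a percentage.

8.99%

(δA/A)² = (1·δa/a)² + (1·δb/b)²
  a term: (1×0.0569)² = 0.00324
  b term: (1×0.0179)² = 0.000320
Total = 0.00356. Share from b = 0.000320/0.00356 = 0.0899.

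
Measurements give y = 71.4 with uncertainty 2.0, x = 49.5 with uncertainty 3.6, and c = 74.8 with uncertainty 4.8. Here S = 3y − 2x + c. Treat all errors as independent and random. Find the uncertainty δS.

Each term contributes (cᵢ δxᵢ)² to (δS)²:
  (3·δy)² = 36.0;  (2·δx)² = 51.8;  (δc)² = 23.0
δS = √(111) = 10.5

10.5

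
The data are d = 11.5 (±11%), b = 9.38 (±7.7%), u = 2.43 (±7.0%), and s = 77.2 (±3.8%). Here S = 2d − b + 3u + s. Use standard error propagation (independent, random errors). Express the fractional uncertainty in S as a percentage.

4.05%

For a sum/difference, combine absolute errors in quadrature:
  (2·δd)² = 6.40;  (δb)² = 0.522;  (3·δu)² = 0.260;  (δs)² = 8.61
δS = √(15.8) = 3.97
S = 98.1, so δS/S = 3.97/98.1 = 0.0405.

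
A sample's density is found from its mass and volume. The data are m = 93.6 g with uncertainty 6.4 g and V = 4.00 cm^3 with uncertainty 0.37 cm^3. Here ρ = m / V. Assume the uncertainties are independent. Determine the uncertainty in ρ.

2.69 g/cm^3

For a monomial ρ ∝ m, V^-1, fractional errors add in quadrature:
  (1·δm/m)² = (1×0.0684)² = 0.00468;  (-1·δV/V)² = (-1×0.0925)² = 0.00856
δρ/ρ = √(0.0132) = 0.115
ρ = 23.4 g/cm^3, so δρ = 0.115 × 23.4 = 2.69 g/cm^3.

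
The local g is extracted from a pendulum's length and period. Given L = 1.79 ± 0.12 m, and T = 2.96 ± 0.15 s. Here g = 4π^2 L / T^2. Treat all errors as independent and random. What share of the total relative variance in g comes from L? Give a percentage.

30.4%

(δg/g)² = (1·δL/L)² + (-2·δT/T)²
  L term: (1×0.0670)² = 0.00449
  T term: (-2×0.0507)² = 0.0103
Total = 0.0148. Share from L = 0.00449/0.0148 = 0.304.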